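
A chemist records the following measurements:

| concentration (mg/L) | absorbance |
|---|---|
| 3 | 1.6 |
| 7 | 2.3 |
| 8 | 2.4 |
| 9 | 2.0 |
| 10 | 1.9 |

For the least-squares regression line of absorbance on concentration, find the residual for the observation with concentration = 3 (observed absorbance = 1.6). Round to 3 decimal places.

-0.196

n = 5, Σx = 37, Σy = 10.2, Σxy = 77.1, Σx² = 303
Sxx = Σx² − (Σx)²/n = 303 − 273.8 = 29.2
Sxy = Σxy − (Σx)(Σy)/n = 77.1 − 75.48 = 1.62
b = Sxy/Sxx = 1.62/29.2 = 0.055479
a = ȳ − b·x̄ = 2.04 − 0.055479·7.4 = 1.629452
ŷ(3) = 1.629452 + 0.055479·3 = 1.795890
residual = y − ŷ = 1.6 − 1.795890 = -0.195890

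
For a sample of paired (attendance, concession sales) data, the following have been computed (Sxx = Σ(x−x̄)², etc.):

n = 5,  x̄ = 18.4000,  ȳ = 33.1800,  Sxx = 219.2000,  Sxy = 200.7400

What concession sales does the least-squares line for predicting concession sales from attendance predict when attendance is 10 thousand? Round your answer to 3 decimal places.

b = Sxy/Sxx = 200.74/219.2 = 0.915785
a = ȳ − b·x̄ = 33.18 − 0.915785·18.4 = 16.329562
ŷ(10) = a + b·10 = 16.329562 + 0.915785·10 = 25.487409

25.487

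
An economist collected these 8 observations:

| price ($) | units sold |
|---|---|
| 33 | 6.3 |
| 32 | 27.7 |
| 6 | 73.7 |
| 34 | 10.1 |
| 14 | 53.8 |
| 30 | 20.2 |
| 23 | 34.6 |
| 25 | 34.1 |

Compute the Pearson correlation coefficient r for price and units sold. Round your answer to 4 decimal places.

-0.9703

n = 8, Σx = 197, Σy = 260.5, Σxy = 4887.4, Σx² = 5555, Σy² = 12003.13
Sxx = Σx² − (Σx)²/n = 5555 − 4851.125 = 703.875
Sxy = Σxy − (Σx)(Σy)/n = 4887.4 − 6414.8125 = -1527.4125
Syy = Σy² − (Σy)²/n = 12003.13 − 8482.53125 = 3520.59875
r = Sxy/√(Sxx·Syy) = -1527.4125/√(2478061.445156) = -1527.4125/1574.185963 = -0.970287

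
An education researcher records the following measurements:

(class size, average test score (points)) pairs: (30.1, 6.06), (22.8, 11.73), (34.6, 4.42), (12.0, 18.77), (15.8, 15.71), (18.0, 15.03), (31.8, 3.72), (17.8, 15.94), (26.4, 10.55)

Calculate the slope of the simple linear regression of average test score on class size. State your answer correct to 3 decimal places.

-0.689

n = 9, Σx = 209.3, Σy = 101.93, Σxy = 2027.328, Σx² = 5365.69
Sxx = Σx² − (Σx)²/n = 5365.69 − 4867.387778 = 498.302222
Sxy = Σxy − (Σx)(Σy)/n = 2027.328 − 2370.438778 = -343.110778
b = Sxy/Sxx = -343.110778/498.302222 = -0.688560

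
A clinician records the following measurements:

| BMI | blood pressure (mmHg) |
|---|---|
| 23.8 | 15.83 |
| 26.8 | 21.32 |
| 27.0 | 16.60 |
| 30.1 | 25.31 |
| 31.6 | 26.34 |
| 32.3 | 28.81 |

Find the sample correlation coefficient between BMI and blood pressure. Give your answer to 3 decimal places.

0.942

n = 6, Σx = 171.6, Σy = 134.21, Σxy = 3921.068, Σx² = 4961.54, Σy² = 3145.0991
Sxx = Σx² − (Σx)²/n = 4961.54 − 4907.76 = 53.78
Sxy = Σxy − (Σx)(Σy)/n = 3921.068 − 3838.406 = 82.662
Syy = Σy² − (Σy)²/n = 3145.0991 − 3002.054017 = 143.045083
r = Sxy/√(Sxx·Syy) = 82.662/√(7692.964582) = 82.662/87.709547 = 0.942452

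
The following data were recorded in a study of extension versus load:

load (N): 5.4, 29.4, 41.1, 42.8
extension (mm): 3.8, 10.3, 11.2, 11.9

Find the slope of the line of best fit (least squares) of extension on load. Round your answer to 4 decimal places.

n = 4, Σx = 118.7, Σy = 37.2, Σxy = 1292.98, Σx² = 4414.57
Sxx = Σx² − (Σx)²/n = 4414.57 − 3522.4225 = 892.1475
Sxy = Σxy − (Σx)(Σy)/n = 1292.98 − 1103.91 = 189.07
b = Sxy/Sxx = 189.07/892.1475 = 0.211927

0.2119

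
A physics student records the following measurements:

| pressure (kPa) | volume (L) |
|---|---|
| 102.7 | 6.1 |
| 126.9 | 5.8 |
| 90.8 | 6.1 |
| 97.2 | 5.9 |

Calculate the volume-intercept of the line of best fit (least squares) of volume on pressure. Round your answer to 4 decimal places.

n = 4, Σx = 417.6, Σy = 23.9, Σxy = 2489.85, Σx² = 44343.38
Sxx = Σx² − (Σx)²/n = 44343.38 − 43597.44 = 745.94
Sxy = Σxy − (Σx)(Σy)/n = 2489.85 − 2495.16 = -5.31
b = Sxy/Sxx = -5.31/745.94 = -0.007119
a = ȳ − b·x̄ = 5.975 − (-0.007119)·104.4 = 6.718175

6.7182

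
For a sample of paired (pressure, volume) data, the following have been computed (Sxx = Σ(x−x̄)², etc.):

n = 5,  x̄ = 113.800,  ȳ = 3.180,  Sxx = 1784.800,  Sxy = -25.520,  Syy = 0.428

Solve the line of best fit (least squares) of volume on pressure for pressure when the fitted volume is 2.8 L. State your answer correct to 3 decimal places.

140.376

b = Sxy/Sxx = -25.52/1784.8 = -0.014299
a = ȳ − b·x̄ = 3.18 − (-0.014299)·113.8 = 4.807172
Set a + b·x = 2.8: x = (2.8 − 4.807172) / (-0.014299) = 140.376176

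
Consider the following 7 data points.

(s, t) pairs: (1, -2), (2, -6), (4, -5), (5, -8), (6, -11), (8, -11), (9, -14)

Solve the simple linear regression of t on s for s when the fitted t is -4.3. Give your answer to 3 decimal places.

2.104

n = 7, Σx = 35, Σy = -57, Σxy = -354, Σx² = 227
Sxx = Σx² − (Σx)²/n = 227 − 175 = 52
Sxy = Σxy − (Σx)(Σy)/n = -354 − (-285) = -69
b = Sxy/Sxx = -69/52 = -1.326923
a = ȳ − b·x̄ = -8.142857 − (-1.326923)·5 = -1.508242
Set a + b·x = -4.3: x = (-4.3 − (-1.508242)) / (-1.326923) = 2.103934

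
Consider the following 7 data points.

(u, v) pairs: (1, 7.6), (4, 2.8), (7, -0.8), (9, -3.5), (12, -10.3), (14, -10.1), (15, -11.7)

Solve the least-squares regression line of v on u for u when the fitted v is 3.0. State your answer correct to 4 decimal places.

4.0720

n = 7, Σx = 62, Σy = -26, Σxy = -458.8, Σx² = 712
Sxx = Σx² − (Σx)²/n = 712 − 549.142857 = 162.857143
Sxy = Σxy − (Σx)(Σy)/n = -458.8 − (-230.285714) = -228.514286
b = Sxy/Sxx = -228.514286/162.857143 = -1.403158
a = ȳ − b·x̄ = -3.714286 − (-1.403158)·8.857143 = 8.713684
Set a + b·x = 3.0: x = (3.0 − 8.713684) / (-1.403158) = 4.072018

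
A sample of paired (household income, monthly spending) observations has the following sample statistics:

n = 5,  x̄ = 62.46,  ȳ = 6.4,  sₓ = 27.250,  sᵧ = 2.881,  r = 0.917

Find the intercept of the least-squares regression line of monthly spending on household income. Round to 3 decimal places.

b = r · sᵧ/sₓ = 0.917 · 2.881/27.25 = 0.096950
a = ȳ − b·x̄ = 6.4 − 0.096950·62.46 = 0.344527

0.345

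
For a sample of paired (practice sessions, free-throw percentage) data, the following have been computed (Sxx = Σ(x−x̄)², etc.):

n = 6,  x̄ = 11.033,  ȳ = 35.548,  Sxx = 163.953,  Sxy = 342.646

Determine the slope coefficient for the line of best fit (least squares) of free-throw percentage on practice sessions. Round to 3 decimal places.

2.090

b = Sxy/Sxx = 342.646/163.953 = 2.089904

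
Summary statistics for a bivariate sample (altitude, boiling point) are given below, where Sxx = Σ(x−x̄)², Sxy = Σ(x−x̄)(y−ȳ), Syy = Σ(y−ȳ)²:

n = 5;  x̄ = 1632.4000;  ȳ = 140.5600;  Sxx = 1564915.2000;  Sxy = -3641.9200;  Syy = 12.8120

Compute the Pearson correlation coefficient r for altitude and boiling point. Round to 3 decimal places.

r = Sxy/√(Sxx·Syy) = -3641.92/√(20049693.5424) = -3641.92/4477.688415 = -0.813348

-0.813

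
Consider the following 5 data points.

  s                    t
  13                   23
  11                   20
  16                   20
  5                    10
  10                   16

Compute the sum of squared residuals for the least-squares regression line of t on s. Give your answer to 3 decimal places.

26.558

n = 5, Σx = 55, Σy = 89, Σxy = 1049, Σx² = 671, Σy² = 1685
Sxx = Σx² − (Σx)²/n = 671 − 605 = 66
Sxy = Σxy − (Σx)(Σy)/n = 1049 − 979 = 70
Syy = Σy² − (Σy)²/n = 1685 − 1584.2 = 100.8
b = Sxy/Sxx = 70/66 = 1.060606
SSE = Syy − b·Sxy = 100.8 − 1.060606·70 = 26.557576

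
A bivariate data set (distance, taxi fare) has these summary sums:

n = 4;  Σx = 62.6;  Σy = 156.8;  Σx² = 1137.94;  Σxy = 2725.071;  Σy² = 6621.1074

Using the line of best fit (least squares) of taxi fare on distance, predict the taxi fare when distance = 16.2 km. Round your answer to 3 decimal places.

Sxx = Σx² − (Σx)²/n = 1137.94 − 979.69 = 158.25
Sxy = Σxy − (Σx)(Σy)/n = 2725.071 − 2453.92 = 271.151
b = Sxy/Sxx = 271.151/158.25 = 1.713434
a = ȳ − b·x̄ = 39.2 − 1.713434·15.65 = 12.384751
ŷ(16.2) = a + b·16.2 = 12.384751 + 1.713434·16.2 = 40.142389

40.142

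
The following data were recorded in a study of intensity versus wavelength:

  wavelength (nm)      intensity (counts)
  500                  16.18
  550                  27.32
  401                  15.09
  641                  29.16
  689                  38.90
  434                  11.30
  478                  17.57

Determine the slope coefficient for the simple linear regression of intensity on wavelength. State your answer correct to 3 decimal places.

0.088

n = 7, Σx = 3693, Σy = 155.52, Σxy = 87963.41, Σx² = 2015743
Sxx = Σx² − (Σx)²/n = 2015743 − 1948321.285714 = 67421.714286
Sxy = Σxy − (Σx)(Σy)/n = 87963.41 − 82047.908571 = 5915.501429
b = Sxy/Sxx = 5915.501429/67421.714286 = 0.087739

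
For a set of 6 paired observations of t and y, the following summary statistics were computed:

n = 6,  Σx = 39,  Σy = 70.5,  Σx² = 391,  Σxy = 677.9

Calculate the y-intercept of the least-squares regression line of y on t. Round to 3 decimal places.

Sxx = Σx² − (Σx)²/n = 391 − 253.5 = 137.5
Sxy = Σxy − (Σx)(Σy)/n = 677.9 − 458.25 = 219.65
b = Sxy/Sxx = 219.65/137.5 = 1.597455
a = ȳ − b·x̄ = 11.75 − 1.597455·6.5 = 1.366545

1.367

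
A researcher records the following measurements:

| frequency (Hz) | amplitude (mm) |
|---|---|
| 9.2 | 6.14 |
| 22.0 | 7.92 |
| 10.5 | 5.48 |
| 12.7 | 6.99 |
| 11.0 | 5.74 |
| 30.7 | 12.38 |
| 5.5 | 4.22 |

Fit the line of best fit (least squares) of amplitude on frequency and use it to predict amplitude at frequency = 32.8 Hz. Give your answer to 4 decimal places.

12.3223

n = 7, Σx = 101.6, Σy = 48.87, Σxy = 843.457, Σx² = 1933.92
Sxx = Σx² − (Σx)²/n = 1933.92 − 1474.651429 = 459.268571
Sxy = Σxy − (Σx)(Σy)/n = 843.457 − 709.313143 = 134.143857
b = Sxy/Sxx = 134.143857/459.268571 = 0.292082
a = ȳ − b·x̄ = 6.981429 − 0.292082·14.514286 = 2.742074
ŷ(32.8) = a + b·32.8 = 2.742074 + 0.292082·32.8 = 12.322348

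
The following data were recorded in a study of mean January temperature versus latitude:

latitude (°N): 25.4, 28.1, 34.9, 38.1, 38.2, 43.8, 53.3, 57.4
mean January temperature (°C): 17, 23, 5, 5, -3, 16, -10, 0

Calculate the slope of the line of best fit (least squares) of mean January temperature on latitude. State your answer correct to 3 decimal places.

n = 8, Σx = 319.2, Σy = 53, Σxy = 1496.3, Σx² = 13617.72
Sxx = Σx² − (Σx)²/n = 13617.72 − 12736.08 = 881.64
Sxy = Σxy − (Σx)(Σy)/n = 1496.3 − 2114.7 = -618.4
b = Sxy/Sxx = -618.4/881.64 = -0.701420

-0.701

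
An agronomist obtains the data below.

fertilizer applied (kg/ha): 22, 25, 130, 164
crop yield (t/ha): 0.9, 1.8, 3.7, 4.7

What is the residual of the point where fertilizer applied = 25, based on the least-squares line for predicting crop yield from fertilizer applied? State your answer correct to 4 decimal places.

n = 4, Σx = 341, Σy = 11.1, Σxy = 1316.6, Σx² = 44905
Sxx = Σx² − (Σx)²/n = 44905 − 29070.25 = 15834.75
Sxy = Σxy − (Σx)(Σy)/n = 1316.6 − 946.275 = 370.325
b = Sxy/Sxx = 370.325/15834.75 = 0.023387
a = ȳ − b·x̄ = 2.775 − 0.023387·85.25 = 0.781271
ŷ(25) = 0.781271 + 0.023387·25 = 1.365942
residual = y − ŷ = 1.8 − 1.365942 = 0.434058

0.4341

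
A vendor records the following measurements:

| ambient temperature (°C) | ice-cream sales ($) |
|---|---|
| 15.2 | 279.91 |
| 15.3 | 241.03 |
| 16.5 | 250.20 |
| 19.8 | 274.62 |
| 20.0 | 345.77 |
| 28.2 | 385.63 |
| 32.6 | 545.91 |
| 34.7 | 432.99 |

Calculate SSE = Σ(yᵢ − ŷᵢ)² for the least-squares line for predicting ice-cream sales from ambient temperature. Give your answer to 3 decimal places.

14126.231

n = 8, Σx = 182.3, Σy = 2756.06, Σxy = 68119.752, Σx² = 4591.51, Σy² = 1028226.7114
Sxx = Σx² − (Σx)²/n = 4591.51 − 4154.16125 = 437.34875
Sxy = Σxy − (Σx)(Σy)/n = 68119.752 − 62803.71725 = 5316.03475
Syy = Σy² − (Σy)²/n = 1028226.7114 − 949483.34045 = 78743.37095
b = Sxy/Sxx = 5316.03475/437.34875 = 12.155139
SSE = Syy − b·Sxy = 78743.37095 − 12.155139·5316.03475 = 14126.230823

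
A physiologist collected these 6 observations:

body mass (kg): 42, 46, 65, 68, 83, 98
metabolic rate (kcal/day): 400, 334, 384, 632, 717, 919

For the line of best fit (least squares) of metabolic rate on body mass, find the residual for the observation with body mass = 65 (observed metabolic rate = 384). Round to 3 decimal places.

n = 6, Σx = 402, Σy = 3386, Σxy = 249673, Σx² = 29222
Sxx = Σx² − (Σx)²/n = 29222 − 26934 = 2288
Sxy = Σxy − (Σx)(Σy)/n = 249673 − 226862 = 22811
b = Sxy/Sxx = 22811/2288 = 9.969843
a = ȳ − b·x̄ = 564.333333 − 9.969843·67 = -103.646125
ŷ(65) = -103.646125 + 9.969843·65 = 544.393648
residual = y − ŷ = 384 − 544.393648 = -160.393648

-160.394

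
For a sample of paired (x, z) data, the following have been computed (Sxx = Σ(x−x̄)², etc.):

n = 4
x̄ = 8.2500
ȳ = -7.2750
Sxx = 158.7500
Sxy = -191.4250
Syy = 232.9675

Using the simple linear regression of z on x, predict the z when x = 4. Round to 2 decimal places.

-2.15

b = Sxy/Sxx = -191.425/158.75 = -1.205827
a = ȳ − b·x̄ = -7.275 − (-1.205827)·8.25 = 2.673071
ŷ(4) = a + b·4 = 2.673071 + (-1.205827)·4 = -2.150236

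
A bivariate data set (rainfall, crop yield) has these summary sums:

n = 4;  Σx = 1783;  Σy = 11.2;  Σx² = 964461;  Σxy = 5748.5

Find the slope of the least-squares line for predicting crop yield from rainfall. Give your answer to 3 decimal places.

Sxx = Σx² − (Σx)²/n = 964461 − 794772.25 = 169688.75
Sxy = Σxy − (Σx)(Σy)/n = 5748.5 − 4992.4 = 756.1
b = Sxy/Sxx = 756.1/169688.75 = 0.004456

0.004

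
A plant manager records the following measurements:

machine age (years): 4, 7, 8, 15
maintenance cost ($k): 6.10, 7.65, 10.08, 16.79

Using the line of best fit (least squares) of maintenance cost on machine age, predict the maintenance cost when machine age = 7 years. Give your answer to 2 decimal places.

n = 4, Σx = 34, Σy = 40.62, Σxy = 410.44, Σx² = 354
Sxx = Σx² − (Σx)²/n = 354 − 289 = 65
Sxy = Σxy − (Σx)(Σy)/n = 410.44 − 345.27 = 65.17
b = Sxy/Sxx = 65.17/65 = 1.002615
a = ȳ − b·x̄ = 10.155 − 1.002615·8.5 = 1.632769
ŷ(7) = a + b·7 = 1.632769 + 1.002615·7 = 8.651077

8.65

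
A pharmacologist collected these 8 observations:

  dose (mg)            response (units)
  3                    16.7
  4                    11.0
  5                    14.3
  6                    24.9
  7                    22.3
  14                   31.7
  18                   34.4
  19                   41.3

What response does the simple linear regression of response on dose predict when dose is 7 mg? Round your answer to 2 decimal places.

n = 8, Σx = 76, Σy = 196.6, Σxy = 2318.8, Σx² = 1016
Sxx = Σx² − (Σx)²/n = 1016 − 722 = 294
Sxy = Σxy − (Σx)(Σy)/n = 2318.8 − 1867.7 = 451.1
b = Sxy/Sxx = 451.1/294 = 1.534354
a = ȳ − b·x̄ = 24.575 − 1.534354·9.5 = 9.998639
ŷ(7) = a + b·7 = 9.998639 + 1.534354·7 = 20.739116

20.74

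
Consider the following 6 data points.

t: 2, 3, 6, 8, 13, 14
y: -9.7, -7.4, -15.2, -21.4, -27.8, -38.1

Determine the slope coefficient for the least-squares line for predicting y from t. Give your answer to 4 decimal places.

n = 6, Σx = 46, Σy = -119.6, Σxy = -1198.8, Σx² = 478
Sxx = Σx² − (Σx)²/n = 478 − 352.666667 = 125.333333
Sxy = Σxy − (Σx)(Σy)/n = -1198.8 − (-916.933333) = -281.866667
b = Sxy/Sxx = -281.866667/125.333333 = -2.248936

-2.2489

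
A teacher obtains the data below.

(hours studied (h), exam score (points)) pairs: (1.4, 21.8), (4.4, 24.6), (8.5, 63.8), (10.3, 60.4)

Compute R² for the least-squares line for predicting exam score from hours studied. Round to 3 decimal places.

n = 4, Σx = 24.6, Σy = 170.6, Σxy = 1303.18, Σx² = 199.66, Σy² = 8799
Sxx = Σx² − (Σx)²/n = 199.66 − 151.29 = 48.37
Sxy = Σxy − (Σx)(Σy)/n = 1303.18 − 1049.19 = 253.99
Syy = Σy² − (Σy)²/n = 8799 − 7276.09 = 1522.91
R² = Sxy²/(Sxx·Syy) = (253.99)²/(48.37·1522.91) = 0.875756

0.876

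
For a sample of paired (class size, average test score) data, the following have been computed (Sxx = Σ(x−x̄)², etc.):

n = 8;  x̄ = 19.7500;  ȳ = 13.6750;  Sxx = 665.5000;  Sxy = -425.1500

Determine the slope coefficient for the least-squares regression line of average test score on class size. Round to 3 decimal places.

b = Sxy/Sxx = -425.15/665.5 = -0.638843

-0.639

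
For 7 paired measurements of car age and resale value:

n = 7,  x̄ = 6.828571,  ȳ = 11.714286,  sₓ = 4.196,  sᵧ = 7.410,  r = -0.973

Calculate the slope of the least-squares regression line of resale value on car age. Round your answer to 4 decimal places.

-1.7183

b = r · sᵧ/sₓ = -0.973 · 7.41/4.196 = -1.718286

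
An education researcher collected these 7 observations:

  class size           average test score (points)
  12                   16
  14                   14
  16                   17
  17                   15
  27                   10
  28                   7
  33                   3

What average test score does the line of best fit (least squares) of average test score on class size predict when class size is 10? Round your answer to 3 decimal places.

n = 7, Σx = 147, Σy = 82, Σxy = 1480, Σx² = 3487
Sxx = Σx² − (Σx)²/n = 3487 − 3087 = 400
Sxy = Σxy − (Σx)(Σy)/n = 1480 − 1722 = -242
b = Sxy/Sxx = -242/400 = -0.605
a = ȳ − b·x̄ = 11.714286 − (-0.605)·21 = 24.419286
ŷ(10) = a + b·10 = 24.419286 + (-0.605)·10 = 18.369286

18.369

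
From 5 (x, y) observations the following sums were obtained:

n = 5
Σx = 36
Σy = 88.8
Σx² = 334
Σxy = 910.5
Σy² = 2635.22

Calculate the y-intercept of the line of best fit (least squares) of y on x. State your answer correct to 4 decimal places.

-8.3390

Sxx = Σx² − (Σx)²/n = 334 − 259.2 = 74.8
Sxy = Σxy − (Σx)(Σy)/n = 910.5 − 639.36 = 271.14
b = Sxy/Sxx = 271.14/74.8 = 3.624866
a = ȳ − b·x̄ = 17.76 − 3.624866·7.2 = -8.339037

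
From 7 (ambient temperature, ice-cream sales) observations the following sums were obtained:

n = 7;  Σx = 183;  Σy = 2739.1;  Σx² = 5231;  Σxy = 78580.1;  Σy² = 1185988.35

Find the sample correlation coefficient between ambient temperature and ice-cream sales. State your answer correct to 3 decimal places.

0.976

Sxx = Σx² − (Σx)²/n = 5231 − 4784.142857 = 446.857143
Sxy = Σxy − (Σx)(Σy)/n = 78580.1 − 71607.9 = 6972.2
Syy = Σy² − (Σy)²/n = 1185988.35 − 1071809.83 = 114178.52
r = Sxy/√(Sxx·Syy) = 6972.2/√(51021487.222857) = 6972.2/7142.932677 = 0.976098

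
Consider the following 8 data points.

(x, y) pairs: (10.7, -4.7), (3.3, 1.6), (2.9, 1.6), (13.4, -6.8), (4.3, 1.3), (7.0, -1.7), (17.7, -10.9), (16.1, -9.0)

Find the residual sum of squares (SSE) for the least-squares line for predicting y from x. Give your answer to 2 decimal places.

n = 8, Σx = 75.4, Σy = -28.6, Σxy = -475.63, Σx² = 953.34, Σy² = 277.84
Sxx = Σx² − (Σx)²/n = 953.34 − 710.645 = 242.695
Sxy = Σxy − (Σx)(Σy)/n = -475.63 − (-269.555) = -206.075
Syy = Σy² − (Σy)²/n = 277.84 − 102.245 = 175.595
b = Sxy/Sxx = -206.075/242.695 = -0.849111
SSE = Syy − b·Sxy = 175.595 − (-0.849111)·(-206.075) = 0.614446

0.61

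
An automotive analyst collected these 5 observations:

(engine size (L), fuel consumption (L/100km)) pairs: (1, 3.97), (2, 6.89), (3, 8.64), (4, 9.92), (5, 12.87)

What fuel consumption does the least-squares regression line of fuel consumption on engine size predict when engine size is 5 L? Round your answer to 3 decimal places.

12.624

n = 5, Σx = 15, Σy = 42.29, Σxy = 147.7, Σx² = 55
Sxx = Σx² − (Σx)²/n = 55 − 45 = 10
Sxy = Σxy − (Σx)(Σy)/n = 147.7 − 126.87 = 20.83
b = Sxy/Sxx = 20.83/10 = 2.083
a = ȳ − b·x̄ = 8.458 − 2.083·3 = 2.209
ŷ(5) = a + b·5 = 2.209 + 2.083·5 = 12.624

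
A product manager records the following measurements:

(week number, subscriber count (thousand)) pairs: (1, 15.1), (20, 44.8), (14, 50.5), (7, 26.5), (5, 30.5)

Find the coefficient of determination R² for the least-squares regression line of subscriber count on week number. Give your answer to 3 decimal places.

0.785

n = 5, Σx = 47, Σy = 167.4, Σxy = 1956.1, Σx² = 671, Σy² = 6417.8
Sxx = Σx² − (Σx)²/n = 671 − 441.8 = 229.2
Sxy = Σxy − (Σx)(Σy)/n = 1956.1 − 1573.56 = 382.54
Syy = Σy² − (Σy)²/n = 6417.8 − 5604.552 = 813.248
R² = Sxy²/(Sxx·Syy) = (382.54)²/(229.2·813.248) = 0.785084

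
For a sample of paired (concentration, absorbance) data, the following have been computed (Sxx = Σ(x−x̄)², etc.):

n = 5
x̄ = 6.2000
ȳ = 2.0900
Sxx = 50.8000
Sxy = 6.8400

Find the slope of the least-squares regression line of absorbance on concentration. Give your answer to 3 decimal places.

0.135

b = Sxy/Sxx = 6.84/50.8 = 0.134646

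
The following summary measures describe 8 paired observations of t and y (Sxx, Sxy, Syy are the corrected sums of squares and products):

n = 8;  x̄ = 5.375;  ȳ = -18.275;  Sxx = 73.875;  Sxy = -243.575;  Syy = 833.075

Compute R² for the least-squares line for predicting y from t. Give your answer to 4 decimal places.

0.9640

R² = Sxy²/(Sxx·Syy) = (-243.575)²/(73.875·833.075) = 0.964015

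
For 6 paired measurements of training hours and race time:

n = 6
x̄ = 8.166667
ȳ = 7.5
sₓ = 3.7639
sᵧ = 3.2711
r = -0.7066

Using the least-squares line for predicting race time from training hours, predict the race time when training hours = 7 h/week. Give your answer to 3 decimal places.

b = r · sᵧ/sₓ = -0.7066 · 3.2711/3.7639 = -0.614086
a = ȳ − b·x̄ = 7.5 − (-0.614086)·8.166667 = 12.515038
ŷ(7) = a + b·7 = 12.515038 + (-0.614086)·7 = 8.216434

8.216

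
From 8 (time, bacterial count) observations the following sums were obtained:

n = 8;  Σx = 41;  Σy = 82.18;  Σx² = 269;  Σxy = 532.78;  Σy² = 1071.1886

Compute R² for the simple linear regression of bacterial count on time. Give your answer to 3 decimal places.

Sxx = Σx² − (Σx)²/n = 269 − 210.125 = 58.875
Sxy = Σxy − (Σx)(Σy)/n = 532.78 − 421.1725 = 111.6075
Syy = Σy² − (Σy)²/n = 1071.1886 − 844.19405 = 226.99455
R² = Sxy²/(Sxx·Syy) = (111.6075)²/(58.875·226.99455) = 0.932053

0.932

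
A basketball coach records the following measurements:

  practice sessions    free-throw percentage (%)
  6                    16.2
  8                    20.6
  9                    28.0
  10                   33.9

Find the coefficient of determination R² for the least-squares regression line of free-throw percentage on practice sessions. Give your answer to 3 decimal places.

0.928

n = 4, Σx = 33, Σy = 98.7, Σxy = 853, Σx² = 281, Σy² = 2620.01
Sxx = Σx² − (Σx)²/n = 281 − 272.25 = 8.75
Sxy = Σxy − (Σx)(Σy)/n = 853 − 814.275 = 38.725
Syy = Σy² − (Σy)²/n = 2620.01 − 2435.4225 = 184.5875
R² = Sxy²/(Sxx·Syy) = (38.725)²/(8.75·184.5875) = 0.928480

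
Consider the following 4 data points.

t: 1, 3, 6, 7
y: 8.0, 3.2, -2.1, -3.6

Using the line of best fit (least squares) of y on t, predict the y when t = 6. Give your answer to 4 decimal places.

-1.9769

n = 4, Σx = 17, Σy = 5.5, Σxy = -20.2, Σx² = 95
Sxx = Σx² − (Σx)²/n = 95 − 72.25 = 22.75
Sxy = Σxy − (Σx)(Σy)/n = -20.2 − 23.375 = -43.575
b = Sxy/Sxx = -43.575/22.75 = -1.915385
a = ȳ − b·x̄ = 1.375 − (-1.915385)·4.25 = 9.515385
ŷ(6) = a + b·6 = 9.515385 + (-1.915385)·6 = -1.976923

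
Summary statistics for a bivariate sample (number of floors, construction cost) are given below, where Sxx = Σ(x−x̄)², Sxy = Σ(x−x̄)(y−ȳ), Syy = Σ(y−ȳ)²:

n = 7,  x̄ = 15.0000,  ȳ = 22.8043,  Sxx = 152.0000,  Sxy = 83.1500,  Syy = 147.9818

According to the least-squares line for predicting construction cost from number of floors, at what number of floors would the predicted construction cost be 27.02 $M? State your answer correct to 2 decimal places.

22.71

b = Sxy/Sxx = 83.15/152 = 0.547039
a = ȳ − b·x̄ = 22.8043 − 0.547039·15 = 14.598708
Set a + b·x = 27.02: x = (27.02 − 14.598708) / 0.547039 = 22.706391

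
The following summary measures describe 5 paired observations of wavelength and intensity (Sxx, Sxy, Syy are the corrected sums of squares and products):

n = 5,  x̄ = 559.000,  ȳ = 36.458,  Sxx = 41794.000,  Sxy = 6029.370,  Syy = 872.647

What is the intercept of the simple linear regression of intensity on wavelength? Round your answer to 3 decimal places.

-44.186

b = Sxy/Sxx = 6029.37/41794 = 0.144264
a = ȳ − b·x̄ = 36.458 − 0.144264·559 = -44.185581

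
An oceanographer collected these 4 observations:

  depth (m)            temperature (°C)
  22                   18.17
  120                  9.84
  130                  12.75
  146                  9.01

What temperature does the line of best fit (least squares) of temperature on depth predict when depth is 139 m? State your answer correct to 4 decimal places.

10.0710

n = 4, Σx = 418, Σy = 49.77, Σxy = 4553.5, Σx² = 53100
Sxx = Σx² − (Σx)²/n = 53100 − 43681 = 9419
Sxy = Σxy − (Σx)(Σy)/n = 4553.5 − 5200.965 = -647.465
b = Sxy/Sxx = -647.465/9419 = -0.068740
a = ȳ − b·x̄ = 12.4425 − (-0.068740)·104.5 = 19.625863
ŷ(139) = a + b·139 = 19.625863 + (-0.068740)·139 = 10.070959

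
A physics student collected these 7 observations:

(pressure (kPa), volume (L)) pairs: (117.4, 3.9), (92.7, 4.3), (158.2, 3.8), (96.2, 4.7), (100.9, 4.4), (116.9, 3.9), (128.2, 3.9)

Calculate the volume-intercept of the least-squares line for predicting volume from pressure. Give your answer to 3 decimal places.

n = 7, Σx = 810.5, Σy = 28.9, Σxy = 3309.62, Σx² = 96939.39
Sxx = Σx² − (Σx)²/n = 96939.39 − 93844.321429 = 3095.068571
Sxy = Σxy − (Σx)(Σy)/n = 3309.62 − 3346.207143 = -36.587143
b = Sxy/Sxx = -36.587143/3095.068571 = -0.011821
a = ȳ − b·x̄ = 4.128571 − (-0.011821)·115.785714 = 5.497287

5.497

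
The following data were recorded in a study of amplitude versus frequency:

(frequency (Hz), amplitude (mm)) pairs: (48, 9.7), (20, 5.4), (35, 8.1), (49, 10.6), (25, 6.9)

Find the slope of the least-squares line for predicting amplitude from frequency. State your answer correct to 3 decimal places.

n = 5, Σx = 177, Σy = 40.7, Σxy = 1549, Σx² = 6955
Sxx = Σx² − (Σx)²/n = 6955 − 6265.8 = 689.2
Sxy = Σxy − (Σx)(Σy)/n = 1549 − 1440.78 = 108.22
b = Sxy/Sxx = 108.22/689.2 = 0.157023

0.157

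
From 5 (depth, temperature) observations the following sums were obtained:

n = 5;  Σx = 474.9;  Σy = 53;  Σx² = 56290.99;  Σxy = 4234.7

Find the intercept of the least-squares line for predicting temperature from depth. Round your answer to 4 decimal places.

17.3869

Sxx = Σx² − (Σx)²/n = 56290.99 − 45106.002 = 11184.988
Sxy = Σxy − (Σx)(Σy)/n = 4234.7 − 5033.94 = -799.24
b = Sxy/Sxx = -799.24/11184.988 = -0.071456
a = ȳ − b·x̄ = 10.6 − (-0.071456)·94.98 = 17.386938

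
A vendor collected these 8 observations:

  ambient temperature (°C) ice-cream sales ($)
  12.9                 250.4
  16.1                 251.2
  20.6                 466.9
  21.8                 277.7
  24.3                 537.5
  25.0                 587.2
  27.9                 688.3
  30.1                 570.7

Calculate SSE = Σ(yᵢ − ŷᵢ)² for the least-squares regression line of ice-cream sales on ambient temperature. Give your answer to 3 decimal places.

53523.304

n = 8, Σx = 178.7, Σy = 3629.9, Σxy = 87069.37, Σx² = 4225.13, Σy² = 1854079.97
Sxx = Σx² − (Σx)²/n = 4225.13 − 3991.71125 = 233.41875
Sxy = Σxy − (Σx)(Σy)/n = 87069.37 − 81082.89125 = 5986.47875
Syy = Σy² − (Σy)²/n = 1854079.97 − 1647021.75125 = 207058.21875
b = Sxy/Sxx = 5986.47875/233.41875 = 25.646949
SSE = Syy − b·Sxy = 207058.21875 − 25.646949·5986.47875 = 53523.304249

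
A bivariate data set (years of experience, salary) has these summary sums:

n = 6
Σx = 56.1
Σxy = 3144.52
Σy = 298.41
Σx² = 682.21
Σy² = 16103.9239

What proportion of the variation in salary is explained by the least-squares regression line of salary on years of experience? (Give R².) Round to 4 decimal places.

0.6309

Sxx = Σx² − (Σx)²/n = 682.21 − 524.535 = 157.675
Sxy = Σxy − (Σx)(Σy)/n = 3144.52 − 2790.1335 = 354.3865
Syy = Σy² − (Σy)²/n = 16103.9239 − 14841.42135 = 1262.50255
R² = Sxy²/(Sxx·Syy) = (354.3865)²/(157.675·1262.50255) = 0.630898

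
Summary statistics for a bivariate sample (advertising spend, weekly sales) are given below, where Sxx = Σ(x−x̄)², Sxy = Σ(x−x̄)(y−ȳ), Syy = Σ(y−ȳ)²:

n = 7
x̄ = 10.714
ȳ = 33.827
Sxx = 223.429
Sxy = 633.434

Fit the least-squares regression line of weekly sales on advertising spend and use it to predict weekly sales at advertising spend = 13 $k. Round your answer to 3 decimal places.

40.308

b = Sxy/Sxx = 633.434/223.429 = 2.835057
a = ȳ − b·x̄ = 33.827 − 2.835057·10.714 = 3.452197
ŷ(13) = a + b·13 = 3.452197 + 2.835057·13 = 40.307941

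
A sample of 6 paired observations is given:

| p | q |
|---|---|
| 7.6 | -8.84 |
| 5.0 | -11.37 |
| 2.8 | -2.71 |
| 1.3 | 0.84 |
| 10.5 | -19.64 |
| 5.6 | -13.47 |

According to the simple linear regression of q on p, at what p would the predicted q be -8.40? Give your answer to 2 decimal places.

n = 6, Σx = 32.8, Σy = -55.19, Σxy = -412.182, Σx² = 233.9
Sxx = Σx² − (Σx)²/n = 233.9 − 179.306667 = 54.593333
Sxy = Σxy − (Σx)(Σy)/n = -412.182 − (-301.705333) = -110.476667
b = Sxy/Sxx = -110.476667/54.593333 = -2.023629
a = ȳ − b·x̄ = -9.198333 − (-2.023629)·5.466667 = 1.864173
Set a + b·x = -8.40: x = (-8.40 − 1.864173) / (-2.023629) = 5.072161

5.07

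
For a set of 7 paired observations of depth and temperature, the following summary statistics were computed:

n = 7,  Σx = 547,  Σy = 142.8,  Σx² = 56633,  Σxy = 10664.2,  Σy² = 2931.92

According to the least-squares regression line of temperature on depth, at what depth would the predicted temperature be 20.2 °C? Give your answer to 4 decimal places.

Sxx = Σx² − (Σx)²/n = 56633 − 42744.142857 = 13888.857143
Sxy = Σxy − (Σx)(Σy)/n = 10664.2 − 11158.8 = -494.6
b = Sxy/Sxx = -494.6/13888.857143 = -0.035611
a = ȳ − b·x̄ = 20.4 − (-0.035611)·78.142857 = 23.182767
Set a + b·x = 20.2: x = (20.2 − 23.182767) / (-0.035611) = 83.759055

83.7591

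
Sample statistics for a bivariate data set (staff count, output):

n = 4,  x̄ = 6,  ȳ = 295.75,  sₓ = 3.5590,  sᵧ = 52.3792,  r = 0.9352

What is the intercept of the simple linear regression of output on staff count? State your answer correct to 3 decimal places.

213.168

b = r · sᵧ/sₓ = 0.9352 · 52.3792/3.559 = 13.763705
a = ȳ − b·x̄ = 295.75 − 13.763705·6 = 213.167767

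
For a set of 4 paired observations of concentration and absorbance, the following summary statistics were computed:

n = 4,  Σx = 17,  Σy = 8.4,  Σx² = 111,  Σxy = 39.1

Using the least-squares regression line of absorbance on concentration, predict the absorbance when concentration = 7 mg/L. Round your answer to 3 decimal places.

2.341

Sxx = Σx² − (Σx)²/n = 111 − 72.25 = 38.75
Sxy = Σxy − (Σx)(Σy)/n = 39.1 − 35.7 = 3.4
b = Sxy/Sxx = 3.4/38.75 = 0.087742
a = ȳ − b·x̄ = 2.1 − 0.087742·4.25 = 1.727097
ŷ(7) = a + b·7 = 1.727097 + 0.087742·7 = 2.341290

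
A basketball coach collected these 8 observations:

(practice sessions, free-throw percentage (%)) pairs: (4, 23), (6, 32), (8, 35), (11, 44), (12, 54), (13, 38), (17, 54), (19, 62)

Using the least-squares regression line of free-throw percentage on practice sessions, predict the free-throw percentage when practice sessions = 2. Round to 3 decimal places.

21.117

n = 8, Σx = 90, Σy = 342, Σxy = 4286, Σx² = 1200
Sxx = Σx² − (Σx)²/n = 1200 − 1012.5 = 187.5
Sxy = Σxy − (Σx)(Σy)/n = 4286 − 3847.5 = 438.5
b = Sxy/Sxx = 438.5/187.5 = 2.338667
a = ȳ − b·x̄ = 42.75 − 2.338667·11.25 = 16.44
ŷ(2) = a + b·2 = 16.44 + 2.338667·2 = 21.117333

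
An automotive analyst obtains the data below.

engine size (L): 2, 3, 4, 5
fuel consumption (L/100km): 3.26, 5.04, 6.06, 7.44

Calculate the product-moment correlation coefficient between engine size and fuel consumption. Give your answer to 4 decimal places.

0.9945

n = 4, Σx = 14, Σy = 21.8, Σxy = 83.08, Σx² = 54, Σy² = 128.1064
Sxx = Σx² − (Σx)²/n = 54 − 49 = 5
Sxy = Σxy − (Σx)(Σy)/n = 83.08 − 76.3 = 6.78
Syy = Σy² − (Σy)²/n = 128.1064 − 118.81 = 9.2964
r = Sxy/√(Sxx·Syy) = 6.78/√(46.482) = 6.78/6.817771 = 0.994460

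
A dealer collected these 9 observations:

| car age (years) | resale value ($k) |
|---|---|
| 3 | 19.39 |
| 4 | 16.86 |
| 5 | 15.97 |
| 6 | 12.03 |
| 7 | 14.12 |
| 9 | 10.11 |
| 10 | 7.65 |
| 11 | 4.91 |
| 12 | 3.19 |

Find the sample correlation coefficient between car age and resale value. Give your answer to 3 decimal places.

n = 9, Σx = 67, Σy = 104.23, Σxy = 636.26, Σx² = 581, Σy² = 1454.3867
Sxx = Σx² − (Σx)²/n = 581 − 498.777778 = 82.222222
Sxy = Σxy − (Σx)(Σy)/n = 636.26 − 775.934444 = -139.674444
Syy = Σy² − (Σy)²/n = 1454.3867 − 1207.099211 = 247.287489
r = Sxy/√(Sxx·Syy) = -139.674444/√(20332.526864) = -139.674444/142.592170 = -0.979538

-0.980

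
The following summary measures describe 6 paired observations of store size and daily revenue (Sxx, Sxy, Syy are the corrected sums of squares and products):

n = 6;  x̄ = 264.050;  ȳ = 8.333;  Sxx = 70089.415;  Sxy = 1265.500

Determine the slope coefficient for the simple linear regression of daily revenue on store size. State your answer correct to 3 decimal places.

0.018

b = Sxy/Sxx = 1265.5/70089.415 = 0.018056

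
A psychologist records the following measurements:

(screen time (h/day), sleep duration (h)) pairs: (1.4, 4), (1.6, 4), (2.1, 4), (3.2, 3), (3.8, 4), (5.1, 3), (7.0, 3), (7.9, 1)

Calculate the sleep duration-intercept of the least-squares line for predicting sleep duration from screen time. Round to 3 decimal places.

4.668

n = 8, Σx = 32.1, Σy = 26, Σxy = 89.4, Σx² = 171.03
Sxx = Σx² − (Σx)²/n = 171.03 − 128.80125 = 42.22875
Sxy = Σxy − (Σx)(Σy)/n = 89.4 − 104.325 = -14.925
b = Sxy/Sxx = -14.925/42.22875 = -0.353432
a = ȳ − b·x̄ = 3.25 − (-0.353432)·4.0125 = 4.668147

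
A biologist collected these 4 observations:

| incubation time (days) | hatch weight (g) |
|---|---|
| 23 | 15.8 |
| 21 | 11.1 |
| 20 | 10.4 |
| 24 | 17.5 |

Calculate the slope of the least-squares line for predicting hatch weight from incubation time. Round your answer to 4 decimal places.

n = 4, Σx = 88, Σy = 54.8, Σxy = 1224.5, Σx² = 1946
Sxx = Σx² − (Σx)²/n = 1946 − 1936 = 10
Sxy = Σxy − (Σx)(Σy)/n = 1224.5 − 1205.6 = 18.9
b = Sxy/Sxx = 18.9/10 = 1.89

1.8900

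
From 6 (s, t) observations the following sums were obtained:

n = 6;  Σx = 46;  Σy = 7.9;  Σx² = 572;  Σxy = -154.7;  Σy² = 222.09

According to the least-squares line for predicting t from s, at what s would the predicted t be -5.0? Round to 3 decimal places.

Sxx = Σx² − (Σx)²/n = 572 − 352.666667 = 219.333333
Sxy = Σxy − (Σx)(Σy)/n = -154.7 − 60.566667 = -215.266667
b = Sxy/Sxx = -215.266667/219.333333 = -0.981459
a = ȳ − b·x̄ = 1.316667 − (-0.981459)·7.666667 = 8.841185
Set a + b·x = -5.0: x = (-5.0 − 8.841185) / (-0.981459) = 14.102663

14.103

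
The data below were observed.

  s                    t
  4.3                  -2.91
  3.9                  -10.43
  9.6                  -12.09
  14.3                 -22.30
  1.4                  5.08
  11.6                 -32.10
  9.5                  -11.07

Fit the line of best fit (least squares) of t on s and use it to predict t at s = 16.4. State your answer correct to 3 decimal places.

-31.208

n = 7, Σx = 54.6, Σy = -85.82, Σxy = -958.557, Σx² = 557.12
Sxx = Σx² − (Σx)²/n = 557.12 − 425.88 = 131.24
Sxy = Σxy − (Σx)(Σy)/n = -958.557 − (-669.396) = -289.161
b = Sxy/Sxx = -289.161/131.24 = -2.203299
a = ȳ − b·x̄ = -12.26 − (-2.203299)·7.8 = 4.925735
ŷ(16.4) = a + b·16.4 = 4.925735 + (-2.203299)·16.4 = -31.208374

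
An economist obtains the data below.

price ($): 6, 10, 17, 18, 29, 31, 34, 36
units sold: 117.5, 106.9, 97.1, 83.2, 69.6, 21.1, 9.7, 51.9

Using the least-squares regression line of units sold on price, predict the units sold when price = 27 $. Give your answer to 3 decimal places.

n = 8, Σx = 181, Σy = 557, Σxy = 9793, Σx² = 5003
Sxx = Σx² − (Σx)²/n = 5003 − 4095.125 = 907.875
Sxy = Σxy − (Σx)(Σy)/n = 9793 − 12602.125 = -2809.125
b = Sxy/Sxx = -2809.125/907.875 = -3.094176
a = ȳ − b·x̄ = 69.625 − (-3.094176)·22.625 = 139.630731
ŷ(27) = a + b·27 = 139.630731 + (-3.094176)·27 = 56.087980

56.088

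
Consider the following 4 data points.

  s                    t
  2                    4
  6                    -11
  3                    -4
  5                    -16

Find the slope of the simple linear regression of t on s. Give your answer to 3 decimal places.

-4.200

n = 4, Σx = 16, Σy = -27, Σxy = -150, Σx² = 74
Sxx = Σx² − (Σx)²/n = 74 − 64 = 10
Sxy = Σxy − (Σx)(Σy)/n = -150 − (-108) = -42
b = Sxy/Sxx = -42/10 = -4.2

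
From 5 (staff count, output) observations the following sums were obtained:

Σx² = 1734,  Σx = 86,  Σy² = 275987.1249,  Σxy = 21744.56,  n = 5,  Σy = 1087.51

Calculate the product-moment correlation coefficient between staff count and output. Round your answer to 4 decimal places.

0.9586

Sxx = Σx² − (Σx)²/n = 1734 − 1479.2 = 254.8
Sxy = Σxy − (Σx)(Σy)/n = 21744.56 − 18705.172 = 3039.388
Syy = Σy² − (Σy)²/n = 275987.1249 − 236535.60002 = 39451.52488
r = Sxy/√(Sxx·Syy) = 3039.388/√(10052248.539424) = 3039.388/3170.528117 = 0.958638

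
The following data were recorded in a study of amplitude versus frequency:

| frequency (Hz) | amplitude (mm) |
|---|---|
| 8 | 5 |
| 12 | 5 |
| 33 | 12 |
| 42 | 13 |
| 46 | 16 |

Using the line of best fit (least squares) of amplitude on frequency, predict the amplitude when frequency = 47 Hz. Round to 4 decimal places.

n = 5, Σx = 141, Σy = 51, Σxy = 1778, Σx² = 5177
Sxx = Σx² − (Σx)²/n = 5177 − 3976.2 = 1200.8
Sxy = Σxy − (Σx)(Σy)/n = 1778 − 1438.2 = 339.8
b = Sxy/Sxx = 339.8/1200.8 = 0.282978
a = ȳ − b·x̄ = 10.2 − 0.282978·28.2 = 2.220020
ŷ(47) = a + b·47 = 2.220020 + 0.282978·47 = 15.519987

15.5200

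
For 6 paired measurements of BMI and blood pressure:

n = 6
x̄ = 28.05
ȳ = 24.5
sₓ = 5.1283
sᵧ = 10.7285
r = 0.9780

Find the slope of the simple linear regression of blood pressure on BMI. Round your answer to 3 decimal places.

2.046

b = r · sᵧ/sₓ = 0.978 · 10.7285/5.1283 = 2.045994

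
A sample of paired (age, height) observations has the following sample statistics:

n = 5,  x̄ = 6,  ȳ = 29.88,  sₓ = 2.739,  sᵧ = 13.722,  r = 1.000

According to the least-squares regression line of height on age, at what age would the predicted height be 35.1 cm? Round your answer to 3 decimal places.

7.042

b = r · sᵧ/sₓ = 1 · 13.722/2.739 = 5.009858
a = ȳ − b·x̄ = 29.88 − 5.009858·6 = -0.179146
Set a + b·x = 35.1: x = (35.1 − (-0.179146)) / 5.009858 = 7.041946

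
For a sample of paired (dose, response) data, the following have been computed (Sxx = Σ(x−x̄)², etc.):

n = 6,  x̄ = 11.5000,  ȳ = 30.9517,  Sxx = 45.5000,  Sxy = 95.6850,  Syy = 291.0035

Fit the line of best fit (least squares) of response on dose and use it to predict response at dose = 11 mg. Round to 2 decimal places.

b = Sxy/Sxx = 95.685/45.5 = 2.102967
a = ȳ − b·x̄ = 30.9517 − 2.102967·11.5 = 6.767579
ŷ(11) = a + b·11 = 6.767579 + 2.102967·11 = 29.900216

29.90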